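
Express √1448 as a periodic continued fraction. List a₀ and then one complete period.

a₀ = ⌊√1448⌋ = 38.
With m₀=0, d₀=1 and mₖ₊₁ = dₖaₖ − mₖ, dₖ₊₁ = (n − mₖ₊₁²)/dₖ, aₖ₊₁ = ⌊(a₀+mₖ₊₁)/dₖ₊₁⌋:
  k=1: m=38, d=4, a=19
  k=2: m=38, d=1, a=76
d=1 and a=2a₀=76 at k=2, so the next step gives (m, d) = (38, 4) again — its k=1 value — and the period has length 2.

[38; 19, 76]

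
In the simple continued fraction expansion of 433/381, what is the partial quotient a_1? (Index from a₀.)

433 = 1·381 + 52   →  a_0 = 1
381 = 7·52 + 17   →  a_1 = 7

7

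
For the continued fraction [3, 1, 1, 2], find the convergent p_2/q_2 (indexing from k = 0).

Using pₖ = aₖpₖ₋₁ + pₖ₋₂, qₖ = aₖqₖ₋₁ + qₖ₋₂ (with p₋₁=1, p₋₂=0, q₋₁=0, q₋₂=1):
  k=0: a=3, p=3, q=1
  k=1: a=1, p=4, q=1
  k=2: a=1, p=7, q=2

7/2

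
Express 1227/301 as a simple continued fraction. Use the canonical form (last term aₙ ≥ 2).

[4; 13, 11, 2]

1227 = 4*301 + 23
301 = 13*23 + 2
23 = 11*2 + 1
2 = 2*1 + 0  (stop)
So 1227/301 = [4; 13, 11, 2].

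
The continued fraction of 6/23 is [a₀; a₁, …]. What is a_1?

3

6 = 0·23 + 6   →  a_0 = 0
23 = 3·6 + 5   →  a_1 = 3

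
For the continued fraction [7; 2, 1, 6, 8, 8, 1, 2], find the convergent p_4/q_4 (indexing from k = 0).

Using pₖ = aₖpₖ₋₁ + pₖ₋₂, qₖ = aₖqₖ₋₁ + qₖ₋₂ (with p₋₁=1, p₋₂=0, q₋₁=0, q₋₂=1):
  k=0: a=7, p=7, q=1
  k=1: a=2, p=15, q=2
  k=2: a=1, p=22, q=3
  k=3: a=6, p=147, q=20
  k=4: a=8, p=1198, q=163

1198/163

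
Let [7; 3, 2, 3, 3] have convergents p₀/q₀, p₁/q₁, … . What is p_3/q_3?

Using pₖ = aₖpₖ₋₁ + pₖ₋₂, qₖ = aₖqₖ₋₁ + qₖ₋₂ (with p₋₁=1, p₋₂=0, q₋₁=0, q₋₂=1):
  k=0: a=7, p=7, q=1
  k=1: a=3, p=22, q=3
  k=2: a=2, p=51, q=7
  k=3: a=3, p=175, q=24

175/24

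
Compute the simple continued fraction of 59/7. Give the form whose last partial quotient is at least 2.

[8; 2, 3]

59 = 8·7 + 3
7 = 2·3 + 1
3 = 3·1 + 0  (stop)
So 59/7 = [8; 2, 3].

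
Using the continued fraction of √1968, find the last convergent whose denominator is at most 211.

8207/185

√1968 = [44; 2, 1, 3, 5, 3, 1, 2, 88, …] (period length 8).
Convergents:
  p_0/q_0 = 44/1
  p_1/q_1 = 89/2
  p_2/q_2 = 133/3
  p_3/q_3 = 488/11
  p_4/q_4 = 2573/58
  p_5/q_5 = 8207/185
  p_6/q_6 = 10780/243
q_5 = 185 ≤ 211 < 243 = q_6, so the answer is 8207/185.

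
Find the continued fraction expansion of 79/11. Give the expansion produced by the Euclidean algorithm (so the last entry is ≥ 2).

[7; 5, 2]

79 = 7·11 + 2
11 = 5·2 + 1
2 = 2·1 + 0  (stop)
So 79/11 = [7; 5, 2].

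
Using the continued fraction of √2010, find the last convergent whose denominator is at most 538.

√2010 = [44; 1, 4, 1, 88, …] (period length 4).
Convergents:
  p_0/q_0 = 44/1
  p_1/q_1 = 45/1
  p_2/q_2 = 224/5
  p_3/q_3 = 269/6
  p_4/q_4 = 23896/533
  p_5/q_5 = 24165/539
q_4 = 533 ≤ 538 < 539 = q_5, so the answer is 23896/533.

23896/533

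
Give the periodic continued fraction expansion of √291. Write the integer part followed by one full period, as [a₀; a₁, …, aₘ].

[17; 17, 34]

a₀ = ⌊√291⌋ = 17.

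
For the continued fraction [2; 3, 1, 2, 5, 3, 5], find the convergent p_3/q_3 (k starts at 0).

25/11

Using pₖ = aₖpₖ₋₁ + pₖ₋₂, qₖ = aₖqₖ₋₁ + qₖ₋₂ (with p₋₁=1, p₋₂=0, q₋₁=0, q₋₂=1):
  k=0: a=2, p=2, q=1
  k=1: a=3, p=7, q=3
  k=2: a=1, p=9, q=4
  k=3: a=2, p=25, q=11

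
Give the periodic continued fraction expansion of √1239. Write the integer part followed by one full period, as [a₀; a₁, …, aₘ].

a₀ = ⌊√1239⌋ = 35.
With m₀=0, d₀=1 and mₖ₊₁ = dₖaₖ − mₖ, dₖ₊₁ = (n − mₖ₊₁²)/dₖ, aₖ₊₁ = ⌊(a₀+mₖ₊₁)/dₖ₊₁⌋:
  k=1: m=35, d=14, a=5
  k=2: m=35, d=1, a=70
d=1 and a=2a₀=70 at k=2, so the next step gives (m, d) = (35, 14) again — its k=1 value — and the period has length 2.

[35; 5, 70]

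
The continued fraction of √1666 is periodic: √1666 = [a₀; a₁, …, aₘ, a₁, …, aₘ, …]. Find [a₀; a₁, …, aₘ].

a₀ = ⌊√1666⌋ = 40.
With m₀=0, d₀=1 and mₖ₊₁ = dₖaₖ − mₖ, dₖ₊₁ = (n − mₖ₊₁²)/dₖ, aₖ₊₁ = ⌊(a₀+mₖ₊₁)/dₖ₊₁⌋:
  k=1: m=40, d=66, a=1
  k=2: m=26, d=15, a=4
  k=3: m=34, d=34, a=2
  k=4: m=34, d=15, a=4
  k=5: m=26, d=66, a=1
  k=6: m=40, d=1, a=80
d=1 and a=2a₀=80 at k=6, so the next step gives (m, d) = (40, 66) again — its k=1 value — and the period has length 6.

[40; 1, 4, 2, 4, 1, 80]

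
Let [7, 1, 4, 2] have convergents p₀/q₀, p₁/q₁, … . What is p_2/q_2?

Using pₖ = aₖpₖ₋₁ + pₖ₋₂, qₖ = aₖqₖ₋₁ + qₖ₋₂ (with p₋₁=1, p₋₂=0, q₋₁=0, q₋₂=1):
  k=0: a=7, p=7, q=1
  k=1: a=1, p=8, q=1
  k=2: a=4, p=39, q=5

39/5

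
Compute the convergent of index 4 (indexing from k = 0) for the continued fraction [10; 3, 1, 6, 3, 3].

872/85

Using pₖ = aₖpₖ₋₁ + pₖ₋₂, qₖ = aₖqₖ₋₁ + qₖ₋₂ (with p₋₁=1, p₋₂=0, q₋₁=0, q₋₂=1):
  k=0: a=10, p=10, q=1
  k=1: a=3, p=31, q=3
  k=2: a=1, p=41, q=4
  k=3: a=6, p=277, q=27
  k=4: a=3, p=872, q=85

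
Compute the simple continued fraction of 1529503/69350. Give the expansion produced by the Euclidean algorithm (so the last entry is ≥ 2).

1529503 = 22·69350 + 3803
69350 = 18·3803 + 896
3803 = 4·896 + 219
896 = 4·219 + 20
219 = 10·20 + 19
20 = 1·19 + 1
19 = 19·1 + 0  (stop)
So 1529503/69350 = [22; 18, 4, 4, 10, 1, 19].

[22; 18, 4, 4, 10, 1, 19]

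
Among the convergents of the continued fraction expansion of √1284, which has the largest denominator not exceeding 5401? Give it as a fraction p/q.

92449/2580

√1284 = [35; 1, 4, 1, 70, …] (period length 4).
Convergents:
  p_0/q_0 = 35/1
  p_1/q_1 = 36/1
  p_2/q_2 = 179/5
  p_3/q_3 = 215/6
  p_4/q_4 = 15229/425
  p_5/q_5 = 15444/431
  p_6/q_6 = 77005/2149
  p_7/q_7 = 92449/2580
  p_8/q_8 = 6548435/182749
q_7 = 2580 ≤ 5401 < 182749 = q_8, so the answer is 92449/2580.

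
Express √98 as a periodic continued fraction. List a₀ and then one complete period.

[9; 1, 8, 1, 18]

a₀ = ⌊√98⌋ = 9.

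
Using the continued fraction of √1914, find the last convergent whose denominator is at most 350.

15181/347

√1914 = [43; 1, 2, 1, 86, …] (period length 4).
Convergents:
  p_0/q_0 = 43/1
  p_1/q_1 = 44/1
  p_2/q_2 = 131/3
  p_3/q_3 = 175/4
  p_4/q_4 = 15181/347
  p_5/q_5 = 15356/351
q_4 = 347 ≤ 350 < 351 = q_5, so the answer is 15181/347.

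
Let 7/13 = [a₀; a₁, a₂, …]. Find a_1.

1

7 = 0·13 + 7   →  a_0 = 0
13 = 1·7 + 6   →  a_1 = 1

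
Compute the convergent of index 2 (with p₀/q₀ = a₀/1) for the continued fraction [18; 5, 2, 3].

200/11

Using pₖ = aₖpₖ₋₁ + pₖ₋₂, qₖ = aₖqₖ₋₁ + qₖ₋₂ (with p₋₁=1, p₋₂=0, q₋₁=0, q₋₂=1):
  k=0: a=18, p=18, q=1
  k=1: a=5, p=91, q=5
  k=2: a=2, p=200, q=11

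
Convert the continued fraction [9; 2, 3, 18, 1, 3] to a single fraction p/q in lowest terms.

5026/533

Fold from the inside: start with 3/1.
  1 + 1/3 = 4/3
  18 + 3/4 = 75/4
  3 + 4/75 = 229/75
  2 + 75/229 = 533/229
  9 + 229/533 = 5026/533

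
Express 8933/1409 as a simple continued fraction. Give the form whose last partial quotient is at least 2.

8933 = 6*1409 + 479
1409 = 2*479 + 451
479 = 1*451 + 28
451 = 16*28 + 3
28 = 9*3 + 1
3 = 3*1 + 0  (stop)
So 8933/1409 = [6; 2, 1, 16, 9, 3].

[6; 2, 1, 16, 9, 3]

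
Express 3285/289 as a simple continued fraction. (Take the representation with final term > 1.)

[11; 2, 1, 2, 1, 1, 1, 9]

3285 = 11×289 + 106
289 = 2×106 + 77
106 = 1×77 + 29
77 = 2×29 + 19
29 = 1×19 + 10
19 = 1×10 + 9
10 = 1×9 + 1
9 = 9×1 + 0  (stop)
So 3285/289 = [11; 2, 1, 2, 1, 1, 1, 9].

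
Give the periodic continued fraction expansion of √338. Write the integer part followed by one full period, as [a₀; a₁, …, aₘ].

a₀ = ⌊√338⌋ = 18.

[18; 2, 1, 1, 2, 36]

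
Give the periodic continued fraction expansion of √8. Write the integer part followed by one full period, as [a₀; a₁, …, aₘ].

a₀ = ⌊√8⌋ = 2.

[2; 1, 4]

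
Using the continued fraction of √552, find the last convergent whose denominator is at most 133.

√552 = [23; 2, 46, …] (period length 2).
Convergents:
  p_0/q_0 = 23/1
  p_1/q_1 = 47/2
  p_2/q_2 = 2185/93
  p_3/q_3 = 4417/188
q_2 = 93 ≤ 133 < 188 = q_3, so the answer is 2185/93.

2185/93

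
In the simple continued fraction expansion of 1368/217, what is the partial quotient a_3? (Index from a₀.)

2

1368 = 6·217 + 66   →  a_0 = 6
217 = 3·66 + 19   →  a_1 = 3
66 = 3·19 + 9   →  a_2 = 3
19 = 2·9 + 1   →  a_3 = 2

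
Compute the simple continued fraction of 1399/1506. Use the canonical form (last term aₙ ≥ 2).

1399 = 0×1506 + 1399
1506 = 1×1399 + 107
1399 = 13×107 + 8
107 = 13×8 + 3
8 = 2×3 + 2
3 = 1×2 + 1
2 = 2×1 + 0  (stop)
So 1399/1506 = [0; 1, 13, 13, 2, 1, 2].

[0; 1, 13, 13, 2, 1, 2]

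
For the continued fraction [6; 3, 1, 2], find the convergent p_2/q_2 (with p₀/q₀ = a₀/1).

25/4

Using pₖ = aₖpₖ₋₁ + pₖ₋₂, qₖ = aₖqₖ₋₁ + qₖ₋₂ (with p₋₁=1, p₋₂=0, q₋₁=0, q₋₂=1):
  k=0: a=6, p=6, q=1
  k=1: a=3, p=19, q=3
  k=2: a=1, p=25, q=4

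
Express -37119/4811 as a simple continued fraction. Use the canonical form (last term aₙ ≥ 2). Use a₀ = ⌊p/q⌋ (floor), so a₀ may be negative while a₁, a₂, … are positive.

-37119 = -8×4811 + 1369
4811 = 3×1369 + 704
1369 = 1×704 + 665
704 = 1×665 + 39
665 = 17×39 + 2
39 = 19×2 + 1
2 = 2×1 + 0  (stop)
So -37119/4811 = [-8; 3, 1, 1, 17, 19, 2].

[-8; 3, 1, 1, 17, 19, 2]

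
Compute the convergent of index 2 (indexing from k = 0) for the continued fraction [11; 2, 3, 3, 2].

80/7

Using pₖ = aₖpₖ₋₁ + pₖ₋₂, qₖ = aₖqₖ₋₁ + qₖ₋₂ (with p₋₁=1, p₋₂=0, q₋₁=0, q₋₂=1):
  k=0: a=11, p=11, q=1
  k=1: a=2, p=23, q=2
  k=2: a=3, p=80, q=7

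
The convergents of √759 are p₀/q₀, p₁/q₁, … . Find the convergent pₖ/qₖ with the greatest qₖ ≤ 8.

√759 = [27; 1, 1, 4, 1, 1, 54, …] (period length 6).
Convergents:
  p_0/q_0 = 27/1
  p_1/q_1 = 28/1
  p_2/q_2 = 55/2
  p_3/q_3 = 248/9
q_2 = 2 ≤ 8 < 9 = q_3, so the answer is 55/2.

55/2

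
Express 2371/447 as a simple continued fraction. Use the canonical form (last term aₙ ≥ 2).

[5; 3, 3, 2, 19]

2371 = 5·447 + 136
447 = 3·136 + 39
136 = 3·39 + 19
39 = 2·19 + 1
19 = 19·1 + 0  (stop)
So 2371/447 = [5; 3, 3, 2, 19].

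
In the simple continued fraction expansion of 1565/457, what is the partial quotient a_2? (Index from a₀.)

2

1565 = 3·457 + 194   →  a_0 = 3
457 = 2·194 + 69   →  a_1 = 2
194 = 2·69 + 56   →  a_2 = 2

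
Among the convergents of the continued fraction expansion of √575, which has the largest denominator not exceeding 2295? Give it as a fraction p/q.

54073/2255

√575 = [23; 1, 46, …] (period length 2).
Convergents:
  p_0/q_0 = 23/1
  p_1/q_1 = 24/1
  p_2/q_2 = 1127/47
  p_3/q_3 = 1151/48
  p_4/q_4 = 54073/2255
  p_5/q_5 = 55224/2303
q_4 = 2255 ≤ 2295 < 2303 = q_5, so the answer is 54073/2255.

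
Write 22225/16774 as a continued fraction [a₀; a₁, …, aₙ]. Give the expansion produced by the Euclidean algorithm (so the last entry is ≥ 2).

[1; 3, 12, 1, 18, 7, 3]

22225 = 1·16774 + 5451
16774 = 3·5451 + 421
5451 = 12·421 + 399
421 = 1·399 + 22
399 = 18·22 + 3
22 = 7·3 + 1
3 = 3·1 + 0  (stop)
So 22225/16774 = [1; 3, 12, 1, 18, 7, 3].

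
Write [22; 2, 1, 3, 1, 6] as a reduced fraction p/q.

2124/95

Fold from the inside: start with 6/1.
  1 + 1/6 = 7/6
  3 + 6/7 = 27/7
  1 + 7/27 = 34/27
  2 + 27/34 = 95/34
  22 + 34/95 = 2124/95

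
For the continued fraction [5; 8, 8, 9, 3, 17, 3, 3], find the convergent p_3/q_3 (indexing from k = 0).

Using pₖ = aₖpₖ₋₁ + pₖ₋₂, qₖ = aₖqₖ₋₁ + qₖ₋₂ (with p₋₁=1, p₋₂=0, q₋₁=0, q₋₂=1):
  k=0: a=5, p=5, q=1
  k=1: a=8, p=41, q=8
  k=2: a=8, p=333, q=65
  k=3: a=9, p=3038, q=593

3038/593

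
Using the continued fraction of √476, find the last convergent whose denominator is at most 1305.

√476 = [21; 1, 4, 2, 10, 2, 4, 1, 42, …] (period length 8).
Convergents:
  p_0/q_0 = 21/1
  p_1/q_1 = 22/1
  p_2/q_2 = 109/5
  p_3/q_3 = 240/11
  p_4/q_4 = 2509/115
  p_5/q_5 = 5258/241
  p_6/q_6 = 23541/1079
  p_7/q_7 = 28799/1320
q_6 = 1079 ≤ 1305 < 1320 = q_7, so the answer is 23541/1079.

23541/1079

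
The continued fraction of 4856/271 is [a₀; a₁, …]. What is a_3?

3

4856 = 17·271 + 249   →  a_0 = 17
271 = 1·249 + 22   →  a_1 = 1
249 = 11·22 + 7   →  a_2 = 11
22 = 3·7 + 1   →  a_3 = 3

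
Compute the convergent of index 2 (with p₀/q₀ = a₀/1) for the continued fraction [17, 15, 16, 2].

4113/241

Using pₖ = aₖpₖ₋₁ + pₖ₋₂, qₖ = aₖqₖ₋₁ + qₖ₋₂ (with p₋₁=1, p₋₂=0, q₋₁=0, q₋₂=1):
  k=0: a=17, p=17, q=1
  k=1: a=15, p=256, q=15
  k=2: a=16, p=4113, q=241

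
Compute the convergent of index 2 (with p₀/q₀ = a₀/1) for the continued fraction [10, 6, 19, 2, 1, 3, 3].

1169/115

Using pₖ = aₖpₖ₋₁ + pₖ₋₂, qₖ = aₖqₖ₋₁ + qₖ₋₂ (with p₋₁=1, p₋₂=0, q₋₁=0, q₋₂=1):
  k=0: a=10, p=10, q=1
  k=1: a=6, p=61, q=6
  k=2: a=19, p=1169, q=115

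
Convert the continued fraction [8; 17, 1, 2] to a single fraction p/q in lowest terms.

Using pₖ = aₖpₖ₋₁ + pₖ₋₂ and qₖ = aₖqₖ₋₁ + qₖ₋₂:
  k=0: a=8, p=8, q=1
  k=1: a=17, p=137, q=17
  k=2: a=1, p=145, q=18
  k=3: a=2, p=427, q=53

427/53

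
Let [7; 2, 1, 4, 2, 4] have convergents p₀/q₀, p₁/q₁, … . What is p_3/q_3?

Using pₖ = aₖpₖ₋₁ + pₖ₋₂, qₖ = aₖqₖ₋₁ + qₖ₋₂ (with p₋₁=1, p₋₂=0, q₋₁=0, q₋₂=1):
  k=0: a=7, p=7, q=1
  k=1: a=2, p=15, q=2
  k=2: a=1, p=22, q=3
  k=3: a=4, p=103, q=14

103/14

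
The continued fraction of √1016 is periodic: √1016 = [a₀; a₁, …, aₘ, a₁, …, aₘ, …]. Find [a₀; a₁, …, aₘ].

a₀ = ⌊√1016⌋ = 31.
With m₀=0, d₀=1 and mₖ₊₁ = dₖaₖ − mₖ, dₖ₊₁ = (n − mₖ₊₁²)/dₖ, aₖ₊₁ = ⌊(a₀+mₖ₊₁)/dₖ₊₁⌋:
  k=1: m=31, d=55, a=1
  k=2: m=24, d=8, a=6
  k=3: m=24, d=55, a=1
  k=4: m=31, d=1, a=62
d=1 and a=2a₀=62 at k=4, so the next step gives (m, d) = (31, 55) again — its k=1 value — and the period has length 4.

[31; 1, 6, 1, 62]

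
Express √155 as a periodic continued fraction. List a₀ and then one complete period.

a₀ = ⌊√155⌋ = 12.
With m₀=0, d₀=1 and mₖ₊₁ = dₖaₖ − mₖ, dₖ₊₁ = (n − mₖ₊₁²)/dₖ, aₖ₊₁ = ⌊(a₀+mₖ₊₁)/dₖ₊₁⌋:
  k=1: m=12, d=11, a=2
  k=2: m=10, d=5, a=4
  k=3: m=10, d=11, a=2
  k=4: m=12, d=1, a=24
d=1 and a=2a₀=24 at k=4, so the next step gives (m, d) = (12, 11) again — its k=1 value — and the period has length 4.

[12; 2, 4, 2, 24]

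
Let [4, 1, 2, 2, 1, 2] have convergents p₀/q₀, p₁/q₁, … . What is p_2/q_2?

14/3

Using pₖ = aₖpₖ₋₁ + pₖ₋₂, qₖ = aₖqₖ₋₁ + qₖ₋₂ (with p₋₁=1, p₋₂=0, q₋₁=0, q₋₂=1):
  k=0: a=4, p=4, q=1
  k=1: a=1, p=5, q=1
  k=2: a=2, p=14, q=3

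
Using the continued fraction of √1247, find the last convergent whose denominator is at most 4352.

√1247 = [35; 3, 5, 9, 1, 9, 5, 3, 70, …] (period length 8).
Convergents:
  p_0/q_0 = 35/1
  p_1/q_1 = 106/3
  p_2/q_2 = 565/16
  p_3/q_3 = 5191/147
  p_4/q_4 = 5756/163
  p_5/q_5 = 56995/1614
  p_6/q_6 = 290731/8233
q_5 = 1614 ≤ 4352 < 8233 = q_6, so the answer is 56995/1614.

56995/1614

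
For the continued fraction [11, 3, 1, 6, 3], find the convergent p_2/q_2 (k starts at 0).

Using pₖ = aₖpₖ₋₁ + pₖ₋₂, qₖ = aₖqₖ₋₁ + qₖ₋₂ (with p₋₁=1, p₋₂=0, q₋₁=0, q₋₂=1):
  k=0: a=11, p=11, q=1
  k=1: a=3, p=34, q=3
  k=2: a=1, p=45, q=4

45/4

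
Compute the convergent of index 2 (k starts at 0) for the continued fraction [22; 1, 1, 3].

Using pₖ = aₖpₖ₋₁ + pₖ₋₂, qₖ = aₖqₖ₋₁ + qₖ₋₂ (with p₋₁=1, p₋₂=0, q₋₁=0, q₋₂=1):
  k=0: a=22, p=22, q=1
  k=1: a=1, p=23, q=1
  k=2: a=1, p=45, q=2

45/2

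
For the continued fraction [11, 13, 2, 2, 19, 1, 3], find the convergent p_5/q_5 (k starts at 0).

15139/1367

Using pₖ = aₖpₖ₋₁ + pₖ₋₂, qₖ = aₖqₖ₋₁ + qₖ₋₂ (with p₋₁=1, p₋₂=0, q₋₁=0, q₋₂=1):
  k=0: a=11, p=11, q=1
  k=1: a=13, p=144, q=13
  k=2: a=2, p=299, q=27
  k=3: a=2, p=742, q=67
  k=4: a=19, p=14397, q=1300
  k=5: a=1, p=15139, q=1367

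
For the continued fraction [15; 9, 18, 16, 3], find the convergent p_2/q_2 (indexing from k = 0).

Using pₖ = aₖpₖ₋₁ + pₖ₋₂, qₖ = aₖqₖ₋₁ + qₖ₋₂ (with p₋₁=1, p₋₂=0, q₋₁=0, q₋₂=1):
  k=0: a=15, p=15, q=1
  k=1: a=9, p=136, q=9
  k=2: a=18, p=2463, q=163

2463/163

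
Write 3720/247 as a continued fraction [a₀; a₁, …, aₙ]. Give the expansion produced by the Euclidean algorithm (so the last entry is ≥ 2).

[15; 16, 2, 7]

3720 = 15*247 + 15
247 = 16*15 + 7
15 = 2*7 + 1
7 = 7*1 + 0  (stop)
So 3720/247 = [15; 16, 2, 7].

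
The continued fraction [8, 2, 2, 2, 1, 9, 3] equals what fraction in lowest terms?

Using pₖ = aₖpₖ₋₁ + pₖ₋₂ and qₖ = aₖqₖ₋₁ + qₖ₋₂:
  k=0: a=8, p=8, q=1
  k=1: a=2, p=17, q=2
  k=2: a=2, p=42, q=5
  k=3: a=2, p=101, q=12
  k=4: a=1, p=143, q=17
  k=5: a=9, p=1388, q=165
  k=6: a=3, p=4307, q=512

4307/512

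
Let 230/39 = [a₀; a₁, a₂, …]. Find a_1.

1

230 = 5·39 + 35   →  a_0 = 5
39 = 1·35 + 4   →  a_1 = 1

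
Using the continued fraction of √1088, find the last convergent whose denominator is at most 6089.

143649/4355

√1088 = [32; 1, 64, …] (period length 2).
Convergents:
  p_0/q_0 = 32/1
  p_1/q_1 = 33/1
  p_2/q_2 = 2144/65
  p_3/q_3 = 2177/66
  p_4/q_4 = 141472/4289
  p_5/q_5 = 143649/4355
  p_6/q_6 = 9335008/283009
q_5 = 4355 ≤ 6089 < 283009 = q_6, so the answer is 143649/4355.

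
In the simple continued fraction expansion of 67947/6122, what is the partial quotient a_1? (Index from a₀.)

67947 = 11·6122 + 605   →  a_0 = 11
6122 = 10·605 + 72   →  a_1 = 10

10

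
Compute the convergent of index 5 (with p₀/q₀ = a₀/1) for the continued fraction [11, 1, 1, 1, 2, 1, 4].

128/11

Using pₖ = aₖpₖ₋₁ + pₖ₋₂, qₖ = aₖqₖ₋₁ + qₖ₋₂ (with p₋₁=1, p₋₂=0, q₋₁=0, q₋₂=1):
  k=0: a=11, p=11, q=1
  k=1: a=1, p=12, q=1
  k=2: a=1, p=23, q=2
  k=3: a=1, p=35, q=3
  k=4: a=2, p=93, q=8
  k=5: a=1, p=128, q=11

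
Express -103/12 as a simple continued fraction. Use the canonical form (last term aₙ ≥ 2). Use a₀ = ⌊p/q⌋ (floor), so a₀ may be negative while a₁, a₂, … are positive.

-103 = -9×12 + 5
12 = 2×5 + 2
5 = 2×2 + 1
2 = 2×1 + 0  (stop)
So -103/12 = [-9; 2, 2, 2].

[-9; 2, 2, 2]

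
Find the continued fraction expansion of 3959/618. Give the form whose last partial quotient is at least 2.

3959 = 6×618 + 251
618 = 2×251 + 116
251 = 2×116 + 19
116 = 6×19 + 2
19 = 9×2 + 1
2 = 2×1 + 0  (stop)
So 3959/618 = [6; 2, 2, 6, 9, 2].

[6; 2, 2, 6, 9, 2]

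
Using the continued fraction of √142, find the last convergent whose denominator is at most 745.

√142 = [11; 1, 10, 1, 22, …] (period length 4).
Convergents:
  p_0/q_0 = 11/1
  p_1/q_1 = 12/1
  p_2/q_2 = 131/11
  p_3/q_3 = 143/12
  p_4/q_4 = 3277/275
  p_5/q_5 = 3420/287
  p_6/q_6 = 37477/3145
q_5 = 287 ≤ 745 < 3145 = q_6, so the answer is 3420/287.

3420/287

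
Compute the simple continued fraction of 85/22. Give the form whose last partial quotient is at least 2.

85 = 3×22 + 19
22 = 1×19 + 3
19 = 6×3 + 1
3 = 3×1 + 0  (stop)
So 85/22 = [3; 1, 6, 3].

[3; 1, 6, 3]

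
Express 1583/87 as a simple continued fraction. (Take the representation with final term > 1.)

1583 = 18·87 + 17
87 = 5·17 + 2
17 = 8·2 + 1
2 = 2·1 + 0  (stop)
So 1583/87 = [18; 5, 8, 2].

[18; 5, 8, 2]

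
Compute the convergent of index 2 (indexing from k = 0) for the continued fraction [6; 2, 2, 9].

32/5

Using pₖ = aₖpₖ₋₁ + pₖ₋₂, qₖ = aₖqₖ₋₁ + qₖ₋₂ (with p₋₁=1, p₋₂=0, q₋₁=0, q₋₂=1):
  k=0: a=6, p=6, q=1
  k=1: a=2, p=13, q=2
  k=2: a=2, p=32, q=5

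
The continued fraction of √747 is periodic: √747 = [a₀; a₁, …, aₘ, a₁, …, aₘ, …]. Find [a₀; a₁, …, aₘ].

[27; 3, 54]

a₀ = ⌊√747⌋ = 27.
With m₀=0, d₀=1 and mₖ₊₁ = dₖaₖ − mₖ, dₖ₊₁ = (n − mₖ₊₁²)/dₖ, aₖ₊₁ = ⌊(a₀+mₖ₊₁)/dₖ₊₁⌋:
  k=1: m=27, d=18, a=3
  k=2: m=27, d=1, a=54
d=1 and a=2a₀=54 at k=2, so the next step gives (m, d) = (27, 18) again — its k=1 value — and the period has length 2.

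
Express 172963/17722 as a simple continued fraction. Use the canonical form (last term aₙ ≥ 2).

172963 = 9·17722 + 13465
17722 = 1·13465 + 4257
13465 = 3·4257 + 694
4257 = 6·694 + 93
694 = 7·93 + 43
93 = 2·43 + 7
43 = 6·7 + 1
7 = 7·1 + 0  (stop)
So 172963/17722 = [9; 1, 3, 6, 7, 2, 6, 7].

[9; 1, 3, 6, 7, 2, 6, 7]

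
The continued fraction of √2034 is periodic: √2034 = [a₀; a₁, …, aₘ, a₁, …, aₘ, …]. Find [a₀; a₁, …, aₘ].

[45; 10, 90]

a₀ = ⌊√2034⌋ = 45.
With m₀=0, d₀=1 and mₖ₊₁ = dₖaₖ − mₖ, dₖ₊₁ = (n − mₖ₊₁²)/dₖ, aₖ₊₁ = ⌊(a₀+mₖ₊₁)/dₖ₊₁⌋:
  k=1: m=45, d=9, a=10
  k=2: m=45, d=1, a=90
d=1 and a=2a₀=90 at k=2, so the next step gives (m, d) = (45, 9) again — its k=1 value — and the period has length 2.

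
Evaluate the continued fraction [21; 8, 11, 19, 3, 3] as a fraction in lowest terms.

364530/17257

Fold from the inside: start with 3/1.
  3 + 1/3 = 10/3
  19 + 3/10 = 193/10
  11 + 10/193 = 2133/193
  8 + 193/2133 = 17257/2133
  21 + 2133/17257 = 364530/17257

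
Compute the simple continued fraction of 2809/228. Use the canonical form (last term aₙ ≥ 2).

2809 = 12*228 + 73
228 = 3*73 + 9
73 = 8*9 + 1
9 = 9*1 + 0  (stop)
So 2809/228 = [12; 3, 8, 9].

[12; 3, 8, 9]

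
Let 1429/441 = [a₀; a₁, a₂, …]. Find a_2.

6

1429 = 3·441 + 106   →  a_0 = 3
441 = 4·106 + 17   →  a_1 = 4
106 = 6·17 + 4   →  a_2 = 6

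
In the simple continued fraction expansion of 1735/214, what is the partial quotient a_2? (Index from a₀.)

1735 = 8·214 + 23   →  a_0 = 8
214 = 9·23 + 7   →  a_1 = 9
23 = 3·7 + 2   →  a_2 = 3

3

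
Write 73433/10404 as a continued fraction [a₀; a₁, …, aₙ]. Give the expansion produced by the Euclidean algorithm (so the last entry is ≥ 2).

73433 = 7*10404 + 605
10404 = 17*605 + 119
605 = 5*119 + 10
119 = 11*10 + 9
10 = 1*9 + 1
9 = 9*1 + 0  (stop)
So 73433/10404 = [7; 17, 5, 11, 1, 9].

[7; 17, 5, 11, 1, 9]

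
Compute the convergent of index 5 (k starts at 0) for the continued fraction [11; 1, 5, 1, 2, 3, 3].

794/67

Using pₖ = aₖpₖ₋₁ + pₖ₋₂, qₖ = aₖqₖ₋₁ + qₖ₋₂ (with p₋₁=1, p₋₂=0, q₋₁=0, q₋₂=1):
  k=0: a=11, p=11, q=1
  k=1: a=1, p=12, q=1
  k=2: a=5, p=71, q=6
  k=3: a=1, p=83, q=7
  k=4: a=2, p=237, q=20
  k=5: a=3, p=794, q=67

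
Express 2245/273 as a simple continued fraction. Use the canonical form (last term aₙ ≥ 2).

[8; 4, 2, 9, 1, 2]

2245 = 8*273 + 61
273 = 4*61 + 29
61 = 2*29 + 3
29 = 9*3 + 2
3 = 1*2 + 1
2 = 2*1 + 0  (stop)
So 2245/273 = [8; 4, 2, 9, 1, 2].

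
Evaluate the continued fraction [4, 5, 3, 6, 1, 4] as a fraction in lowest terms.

Using pₖ = aₖpₖ₋₁ + pₖ₋₂ and qₖ = aₖqₖ₋₁ + qₖ₋₂:
  k=0: a=4, p=4, q=1
  k=1: a=5, p=21, q=5
  k=2: a=3, p=67, q=16
  k=3: a=6, p=423, q=101
  k=4: a=1, p=490, q=117
  k=5: a=4, p=2383, q=569

2383/569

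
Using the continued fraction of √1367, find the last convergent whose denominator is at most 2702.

99827/2700

√1367 = [36; 1, 35, 1, 72, …] (period length 4).
Convergents:
  p_0/q_0 = 36/1
  p_1/q_1 = 37/1
  p_2/q_2 = 1331/36
  p_3/q_3 = 1368/37
  p_4/q_4 = 99827/2700
  p_5/q_5 = 101195/2737
q_4 = 2700 ≤ 2702 < 2737 = q_5, so the answer is 99827/2700.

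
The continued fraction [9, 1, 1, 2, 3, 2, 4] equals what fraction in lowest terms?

Fold from the inside: start with 4/1.
  2 + 1/4 = 9/4
  3 + 4/9 = 31/9
  2 + 9/31 = 71/31
  1 + 31/71 = 102/71
  1 + 71/102 = 173/102
  9 + 102/173 = 1659/173

1659/173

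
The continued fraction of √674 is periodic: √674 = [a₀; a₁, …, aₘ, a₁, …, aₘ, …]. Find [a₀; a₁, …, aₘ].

[25; 1, 24, 1, 50]

a₀ = ⌊√674⌋ = 25.
With m₀=0, d₀=1 and mₖ₊₁ = dₖaₖ − mₖ, dₖ₊₁ = (n − mₖ₊₁²)/dₖ, aₖ₊₁ = ⌊(a₀+mₖ₊₁)/dₖ₊₁⌋:
  k=1: m=25, d=49, a=1
  k=2: m=24, d=2, a=24
  k=3: m=24, d=49, a=1
  k=4: m=25, d=1, a=50
d=1 and a=2a₀=50 at k=4, so the next step gives (m, d) = (25, 49) again — its k=1 value — and the period has length 4.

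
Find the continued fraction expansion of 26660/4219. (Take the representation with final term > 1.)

26660 = 6*4219 + 1346
4219 = 3*1346 + 181
1346 = 7*181 + 79
181 = 2*79 + 23
79 = 3*23 + 10
23 = 2*10 + 3
10 = 3*3 + 1
3 = 3*1 + 0  (stop)
So 26660/4219 = [6; 3, 7, 2, 3, 2, 3, 3].

[6; 3, 7, 2, 3, 2, 3, 3]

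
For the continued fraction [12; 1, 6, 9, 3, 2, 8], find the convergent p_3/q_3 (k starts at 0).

823/64

Using pₖ = aₖpₖ₋₁ + pₖ₋₂, qₖ = aₖqₖ₋₁ + qₖ₋₂ (with p₋₁=1, p₋₂=0, q₋₁=0, q₋₂=1):
  k=0: a=12, p=12, q=1
  k=1: a=1, p=13, q=1
  k=2: a=6, p=90, q=7
  k=3: a=9, p=823, q=64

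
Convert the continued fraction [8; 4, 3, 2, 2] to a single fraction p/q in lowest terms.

Fold from the inside: start with 2/1.
  2 + 1/2 = 5/2
  3 + 2/5 = 17/5
  4 + 5/17 = 73/17
  8 + 17/73 = 601/73

601/73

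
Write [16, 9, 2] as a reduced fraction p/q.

Fold from the inside: start with 2/1.
  9 + 1/2 = 19/2
  16 + 2/19 = 306/19

306/19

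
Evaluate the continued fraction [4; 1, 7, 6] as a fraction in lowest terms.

239/49

Fold from the inside: start with 6/1.
  7 + 1/6 = 43/6
  1 + 6/43 = 49/43
  4 + 43/49 = 239/49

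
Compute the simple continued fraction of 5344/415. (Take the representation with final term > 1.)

5344 = 12*415 + 364
415 = 1*364 + 51
364 = 7*51 + 7
51 = 7*7 + 2
7 = 3*2 + 1
2 = 2*1 + 0  (stop)
So 5344/415 = [12; 1, 7, 7, 3, 2].

[12; 1, 7, 7, 3, 2]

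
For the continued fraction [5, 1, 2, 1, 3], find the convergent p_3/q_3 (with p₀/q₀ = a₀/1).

23/4

Using pₖ = aₖpₖ₋₁ + pₖ₋₂, qₖ = aₖqₖ₋₁ + qₖ₋₂ (with p₋₁=1, p₋₂=0, q₋₁=0, q₋₂=1):
  k=0: a=5, p=5, q=1
  k=1: a=1, p=6, q=1
  k=2: a=2, p=17, q=3
  k=3: a=1, p=23, q=4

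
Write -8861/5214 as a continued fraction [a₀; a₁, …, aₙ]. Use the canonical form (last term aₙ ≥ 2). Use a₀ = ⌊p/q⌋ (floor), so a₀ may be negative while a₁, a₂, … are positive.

-8861 = -2×5214 + 1567
5214 = 3×1567 + 513
1567 = 3×513 + 28
513 = 18×28 + 9
28 = 3×9 + 1
9 = 9×1 + 0  (stop)
So -8861/5214 = [-2; 3, 3, 18, 3, 9].

[-2; 3, 3, 18, 3, 9]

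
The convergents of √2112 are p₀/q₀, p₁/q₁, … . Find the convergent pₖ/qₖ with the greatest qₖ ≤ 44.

1057/23

√2112 = [45; 1, 21, 1, 90, …] (period length 4).
Convergents:
  p_0/q_0 = 45/1
  p_1/q_1 = 46/1
  p_2/q_2 = 1011/22
  p_3/q_3 = 1057/23
  p_4/q_4 = 96141/2092
q_3 = 23 ≤ 44 < 2092 = q_4, so the answer is 1057/23.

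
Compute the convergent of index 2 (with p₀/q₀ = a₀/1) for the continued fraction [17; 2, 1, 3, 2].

52/3

Using pₖ = aₖpₖ₋₁ + pₖ₋₂, qₖ = aₖqₖ₋₁ + qₖ₋₂ (with p₋₁=1, p₋₂=0, q₋₁=0, q₋₂=1):
  k=0: a=17, p=17, q=1
  k=1: a=2, p=35, q=2
  k=2: a=1, p=52, q=3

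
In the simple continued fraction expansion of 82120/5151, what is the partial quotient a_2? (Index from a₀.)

82120 = 15·5151 + 4855   →  a_0 = 15
5151 = 1·4855 + 296   →  a_1 = 1
4855 = 16·296 + 119   →  a_2 = 16

16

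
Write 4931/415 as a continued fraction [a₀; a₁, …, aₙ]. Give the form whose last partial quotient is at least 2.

4931 = 11×415 + 366
415 = 1×366 + 49
366 = 7×49 + 23
49 = 2×23 + 3
23 = 7×3 + 2
3 = 1×2 + 1
2 = 2×1 + 0  (stop)
So 4931/415 = [11; 1, 7, 2, 7, 1, 2].

[11; 1, 7, 2, 7, 1, 2]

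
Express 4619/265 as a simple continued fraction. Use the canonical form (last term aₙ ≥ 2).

[17; 2, 3, 12, 3]

4619 = 17*265 + 114
265 = 2*114 + 37
114 = 3*37 + 3
37 = 12*3 + 1
3 = 3*1 + 0  (stop)
So 4619/265 = [17; 2, 3, 12, 3].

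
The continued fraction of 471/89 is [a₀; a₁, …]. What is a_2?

2

471 = 5·89 + 26   →  a_0 = 5
89 = 3·26 + 11   →  a_1 = 3
26 = 2·11 + 4   →  a_2 = 2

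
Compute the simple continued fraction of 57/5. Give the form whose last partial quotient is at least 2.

57 = 11*5 + 2
5 = 2*2 + 1
2 = 2*1 + 0  (stop)
So 57/5 = [11; 2, 2].

[11; 2, 2]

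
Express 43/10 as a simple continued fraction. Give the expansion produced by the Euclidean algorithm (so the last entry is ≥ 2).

43 = 4*10 + 3
10 = 3*3 + 1
3 = 3*1 + 0  (stop)
So 43/10 = [4; 3, 3].

[4; 3, 3]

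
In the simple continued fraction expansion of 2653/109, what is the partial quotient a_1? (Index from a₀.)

2653 = 24·109 + 37   →  a_0 = 24
109 = 2·37 + 35   →  a_1 = 2

2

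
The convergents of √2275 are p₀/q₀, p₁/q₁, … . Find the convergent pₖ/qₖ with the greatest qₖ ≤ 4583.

150627/3158

√2275 = [47; 1, 2, 3, 2, 1, 94, …] (period length 6).
Convergents:
  p_0/q_0 = 47/1
  p_1/q_1 = 48/1
  p_2/q_2 = 143/3
  p_3/q_3 = 477/10
  p_4/q_4 = 1097/23
  p_5/q_5 = 1574/33
  p_6/q_6 = 149053/3125
  p_7/q_7 = 150627/3158
  p_8/q_8 = 450307/9441
q_7 = 3158 ≤ 4583 < 9441 = q_8, so the answer is 150627/3158.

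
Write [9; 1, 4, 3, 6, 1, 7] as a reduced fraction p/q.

Using pₖ = aₖpₖ₋₁ + pₖ₋₂ and qₖ = aₖqₖ₋₁ + qₖ₋₂:
  k=0: a=9, p=9, q=1
  k=1: a=1, p=10, q=1
  k=2: a=4, p=49, q=5
  k=3: a=3, p=157, q=16
  k=4: a=6, p=991, q=101
  k=5: a=1, p=1148, q=117
  k=6: a=7, p=9027, q=920

9027/920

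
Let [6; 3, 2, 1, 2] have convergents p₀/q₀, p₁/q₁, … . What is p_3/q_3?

63/10

Using pₖ = aₖpₖ₋₁ + pₖ₋₂, qₖ = aₖqₖ₋₁ + qₖ₋₂ (with p₋₁=1, p₋₂=0, q₋₁=0, q₋₂=1):
  k=0: a=6, p=6, q=1
  k=1: a=3, p=19, q=3
  k=2: a=2, p=44, q=7
  k=3: a=1, p=63, q=10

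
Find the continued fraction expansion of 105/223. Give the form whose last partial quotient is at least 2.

105 = 0·223 + 105
223 = 2·105 + 13
105 = 8·13 + 1
13 = 13·1 + 0  (stop)
So 105/223 = [0; 2, 8, 13].

[0; 2, 8, 13]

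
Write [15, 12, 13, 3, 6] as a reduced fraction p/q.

46078/3055

Fold from the inside: start with 6/1.
  3 + 1/6 = 19/6
  13 + 6/19 = 253/19
  12 + 19/253 = 3055/253
  15 + 253/3055 = 46078/3055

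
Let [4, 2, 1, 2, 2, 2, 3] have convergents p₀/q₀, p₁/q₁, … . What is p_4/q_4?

83/19

Using pₖ = aₖpₖ₋₁ + pₖ₋₂, qₖ = aₖqₖ₋₁ + qₖ₋₂ (with p₋₁=1, p₋₂=0, q₋₁=0, q₋₂=1):
  k=0: a=4, p=4, q=1
  k=1: a=2, p=9, q=2
  k=2: a=1, p=13, q=3
  k=3: a=2, p=35, q=8
  k=4: a=2, p=83, q=19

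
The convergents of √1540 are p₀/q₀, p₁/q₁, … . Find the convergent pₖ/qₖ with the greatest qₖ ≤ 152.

√1540 = [39; 4, 8, 2, 8, 4, 78, …] (period length 6).
Convergents:
  p_0/q_0 = 39/1
  p_1/q_1 = 157/4
  p_2/q_2 = 1295/33
  p_3/q_3 = 2747/70
  p_4/q_4 = 23271/593
q_3 = 70 ≤ 152 < 593 = q_4, so the answer is 2747/70.

2747/70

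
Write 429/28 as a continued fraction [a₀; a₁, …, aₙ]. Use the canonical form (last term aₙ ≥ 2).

[15; 3, 9]

429 = 15×28 + 9
28 = 3×9 + 1
9 = 9×1 + 0  (stop)
So 429/28 = [15; 3, 9].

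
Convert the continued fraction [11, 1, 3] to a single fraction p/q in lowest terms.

Using pₖ = aₖpₖ₋₁ + pₖ₋₂ and qₖ = aₖqₖ₋₁ + qₖ₋₂:
  k=0: a=11, p=11, q=1
  k=1: a=1, p=12, q=1
  k=2: a=3, p=47, q=4

47/4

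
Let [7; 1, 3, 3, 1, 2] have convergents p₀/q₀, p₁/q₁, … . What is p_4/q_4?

132/17

Using pₖ = aₖpₖ₋₁ + pₖ₋₂, qₖ = aₖqₖ₋₁ + qₖ₋₂ (with p₋₁=1, p₋₂=0, q₋₁=0, q₋₂=1):
  k=0: a=7, p=7, q=1
  k=1: a=1, p=8, q=1
  k=2: a=3, p=31, q=4
  k=3: a=3, p=101, q=13
  k=4: a=1, p=132, q=17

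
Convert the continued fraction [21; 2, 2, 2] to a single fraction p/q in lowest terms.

Fold from the inside: start with 2/1.
  2 + 1/2 = 5/2
  2 + 2/5 = 12/5
  21 + 5/12 = 257/12

257/12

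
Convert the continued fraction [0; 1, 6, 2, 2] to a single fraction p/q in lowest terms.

Using pₖ = aₖpₖ₋₁ + pₖ₋₂ and qₖ = aₖqₖ₋₁ + qₖ₋₂:
  k=0: a=0, p=0, q=1
  k=1: a=1, p=1, q=1
  k=2: a=6, p=6, q=7
  k=3: a=2, p=13, q=15
  k=4: a=2, p=32, q=37

32/37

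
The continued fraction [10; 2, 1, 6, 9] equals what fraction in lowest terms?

1894/183

Using pₖ = aₖpₖ₋₁ + pₖ₋₂ and qₖ = aₖqₖ₋₁ + qₖ₋₂:
  k=0: a=10, p=10, q=1
  k=1: a=2, p=21, q=2
  k=2: a=1, p=31, q=3
  k=3: a=6, p=207, q=20
  k=4: a=9, p=1894, q=183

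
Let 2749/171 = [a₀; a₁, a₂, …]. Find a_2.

2749 = 16·171 + 13   →  a_0 = 16
171 = 13·13 + 2   →  a_1 = 13
13 = 6·2 + 1   →  a_2 = 6

6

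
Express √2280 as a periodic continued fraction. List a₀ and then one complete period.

[47; 1, 2, 1, 94]

a₀ = ⌊√2280⌋ = 47.
With m₀=0, d₀=1 and mₖ₊₁ = dₖaₖ − mₖ, dₖ₊₁ = (n − mₖ₊₁²)/dₖ, aₖ₊₁ = ⌊(a₀+mₖ₊₁)/dₖ₊₁⌋:
  k=1: m=47, d=71, a=1
  k=2: m=24, d=24, a=2
  k=3: m=24, d=71, a=1
  k=4: m=47, d=1, a=94
d=1 and a=2a₀=94 at k=4, so the next step gives (m, d) = (47, 71) again — its k=1 value — and the period has length 4.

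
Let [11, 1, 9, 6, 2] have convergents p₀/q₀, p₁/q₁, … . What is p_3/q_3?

726/61

Using pₖ = aₖpₖ₋₁ + pₖ₋₂, qₖ = aₖqₖ₋₁ + qₖ₋₂ (with p₋₁=1, p₋₂=0, q₋₁=0, q₋₂=1):
  k=0: a=11, p=11, q=1
  k=1: a=1, p=12, q=1
  k=2: a=9, p=119, q=10
  k=3: a=6, p=726, q=61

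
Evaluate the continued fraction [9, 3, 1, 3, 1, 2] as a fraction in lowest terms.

491/53

Fold from the inside: start with 2/1.
  1 + 1/2 = 3/2
  3 + 2/3 = 11/3
  1 + 3/11 = 14/11
  3 + 11/14 = 53/14
  9 + 14/53 = 491/53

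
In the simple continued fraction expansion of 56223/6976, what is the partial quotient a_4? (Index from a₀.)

3

56223 = 8·6976 + 415   →  a_0 = 8
6976 = 16·415 + 336   →  a_1 = 16
415 = 1·336 + 79   →  a_2 = 1
336 = 4·79 + 20   →  a_3 = 4
79 = 3·20 + 19   →  a_4 = 3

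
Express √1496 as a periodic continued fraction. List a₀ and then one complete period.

a₀ = ⌊√1496⌋ = 38.
With m₀=0, d₀=1 and mₖ₊₁ = dₖaₖ − mₖ, dₖ₊₁ = (n − mₖ₊₁²)/dₖ, aₖ₊₁ = ⌊(a₀+mₖ₊₁)/dₖ₊₁⌋:
  k=1: m=38, d=52, a=1
  k=2: m=14, d=25, a=2
  k=3: m=36, d=8, a=9
  k=4: m=36, d=25, a=2
  k=5: m=14, d=52, a=1
  k=6: m=38, d=1, a=76
d=1 and a=2a₀=76 at k=6, so the next step gives (m, d) = (38, 52) again — its k=1 value — and the period has length 6.

[38; 1, 2, 9, 2, 1, 76]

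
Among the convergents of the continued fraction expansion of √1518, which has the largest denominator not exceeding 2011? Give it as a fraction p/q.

√1518 = [38; 1, 24, 1, 76, …] (period length 4).
Convergents:
  p_0/q_0 = 38/1
  p_1/q_1 = 39/1
  p_2/q_2 = 974/25
  p_3/q_3 = 1013/26
  p_4/q_4 = 77962/2001
  p_5/q_5 = 78975/2027
q_4 = 2001 ≤ 2011 < 2027 = q_5, so the answer is 77962/2001.

77962/2001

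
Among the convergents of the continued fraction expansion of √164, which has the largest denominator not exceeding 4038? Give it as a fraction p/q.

50828/3969

√164 = [12; 1, 4, 6, 4, 1, 24, …] (period length 6).
Convergents:
  p_0/q_0 = 12/1
  p_1/q_1 = 13/1
  p_2/q_2 = 64/5
  p_3/q_3 = 397/31
  p_4/q_4 = 1652/129
  p_5/q_5 = 2049/160
  p_6/q_6 = 50828/3969
  p_7/q_7 = 52877/4129
q_6 = 3969 ≤ 4038 < 4129 = q_7, so the answer is 50828/3969.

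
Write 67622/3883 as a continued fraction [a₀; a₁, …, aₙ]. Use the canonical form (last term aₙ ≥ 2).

[17; 2, 2, 2, 3, 2, 13, 3]

67622 = 17×3883 + 1611
3883 = 2×1611 + 661
1611 = 2×661 + 289
661 = 2×289 + 83
289 = 3×83 + 40
83 = 2×40 + 3
40 = 13×3 + 1
3 = 3×1 + 0  (stop)
So 67622/3883 = [17; 2, 2, 2, 3, 2, 13, 3].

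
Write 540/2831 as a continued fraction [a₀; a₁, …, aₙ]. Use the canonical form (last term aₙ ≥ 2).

[0; 5, 4, 8, 5, 3]

540 = 0*2831 + 540
2831 = 5*540 + 131
540 = 4*131 + 16
131 = 8*16 + 3
16 = 5*3 + 1
3 = 3*1 + 0  (stop)
So 540/2831 = [0; 5, 4, 8, 5, 3].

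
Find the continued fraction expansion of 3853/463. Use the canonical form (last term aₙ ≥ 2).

[8; 3, 9, 3, 5]

3853 = 8×463 + 149
463 = 3×149 + 16
149 = 9×16 + 5
16 = 3×5 + 1
5 = 5×1 + 0  (stop)
So 3853/463 = [8; 3, 9, 3, 5].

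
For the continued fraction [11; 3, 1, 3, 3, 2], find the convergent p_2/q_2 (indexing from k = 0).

45/4

Using pₖ = aₖpₖ₋₁ + pₖ₋₂, qₖ = aₖqₖ₋₁ + qₖ₋₂ (with p₋₁=1, p₋₂=0, q₋₁=0, q₋₂=1):
  k=0: a=11, p=11, q=1
  k=1: a=3, p=34, q=3
  k=2: a=1, p=45, q=4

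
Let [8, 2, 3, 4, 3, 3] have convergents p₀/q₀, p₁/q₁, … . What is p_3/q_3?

253/30

Using pₖ = aₖpₖ₋₁ + pₖ₋₂, qₖ = aₖqₖ₋₁ + qₖ₋₂ (with p₋₁=1, p₋₂=0, q₋₁=0, q₋₂=1):
  k=0: a=8, p=8, q=1
  k=1: a=2, p=17, q=2
  k=2: a=3, p=59, q=7
  k=3: a=4, p=253, q=30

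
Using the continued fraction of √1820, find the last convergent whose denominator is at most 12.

√1820 = [42; 1, 1, 1, 20, 1, 1, 1, 84, …] (period length 8).
Convergents:
  p_0/q_0 = 42/1
  p_1/q_1 = 43/1
  p_2/q_2 = 85/2
  p_3/q_3 = 128/3
  p_4/q_4 = 2645/62
q_3 = 3 ≤ 12 < 62 = q_4, so the answer is 128/3.

128/3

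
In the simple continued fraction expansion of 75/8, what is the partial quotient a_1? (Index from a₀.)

75 = 9·8 + 3   →  a_0 = 9
8 = 2·3 + 2   →  a_1 = 2

2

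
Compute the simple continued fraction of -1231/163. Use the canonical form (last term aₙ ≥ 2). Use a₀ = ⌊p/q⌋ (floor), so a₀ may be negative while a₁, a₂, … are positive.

[-8; 2, 4, 3, 2, 2]

-1231 = -8*163 + 73
163 = 2*73 + 17
73 = 4*17 + 5
17 = 3*5 + 2
5 = 2*2 + 1
2 = 2*1 + 0  (stop)
So -1231/163 = [-8; 2, 4, 3, 2, 2].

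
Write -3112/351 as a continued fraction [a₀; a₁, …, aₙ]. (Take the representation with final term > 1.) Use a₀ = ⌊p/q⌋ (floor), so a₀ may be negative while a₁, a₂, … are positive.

-3112 = -9*351 + 47
351 = 7*47 + 22
47 = 2*22 + 3
22 = 7*3 + 1
3 = 3*1 + 0  (stop)
So -3112/351 = [-9; 7, 2, 7, 3].

[-9; 7, 2, 7, 3]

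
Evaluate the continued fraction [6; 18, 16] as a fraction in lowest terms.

Fold from the inside: start with 16/1.
  18 + 1/16 = 289/16
  6 + 16/289 = 1750/289

1750/289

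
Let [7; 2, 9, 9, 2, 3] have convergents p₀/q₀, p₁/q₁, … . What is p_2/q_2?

142/19

Using pₖ = aₖpₖ₋₁ + pₖ₋₂, qₖ = aₖqₖ₋₁ + qₖ₋₂ (with p₋₁=1, p₋₂=0, q₋₁=0, q₋₂=1):
  k=0: a=7, p=7, q=1
  k=1: a=2, p=15, q=2
  k=2: a=9, p=142, q=19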